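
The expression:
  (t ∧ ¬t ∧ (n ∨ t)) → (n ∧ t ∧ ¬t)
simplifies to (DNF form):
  True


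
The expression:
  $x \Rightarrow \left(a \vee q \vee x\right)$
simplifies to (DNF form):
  $\text{True}$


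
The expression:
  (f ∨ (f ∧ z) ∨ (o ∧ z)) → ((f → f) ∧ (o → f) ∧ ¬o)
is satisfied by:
  {f: False, o: False, z: False}
  {z: True, f: False, o: False}
  {f: True, z: False, o: False}
  {z: True, f: True, o: False}
  {o: True, z: False, f: False}


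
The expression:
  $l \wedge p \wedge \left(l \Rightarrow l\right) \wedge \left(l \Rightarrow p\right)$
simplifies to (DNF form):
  $l \wedge p$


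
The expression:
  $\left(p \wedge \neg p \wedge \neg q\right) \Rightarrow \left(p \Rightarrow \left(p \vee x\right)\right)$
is always true.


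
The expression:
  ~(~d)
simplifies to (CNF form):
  d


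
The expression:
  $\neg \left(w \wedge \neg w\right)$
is always true.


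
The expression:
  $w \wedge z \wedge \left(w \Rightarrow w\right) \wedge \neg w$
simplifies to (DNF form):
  $\text{False}$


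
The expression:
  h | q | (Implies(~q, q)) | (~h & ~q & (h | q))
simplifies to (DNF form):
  h | q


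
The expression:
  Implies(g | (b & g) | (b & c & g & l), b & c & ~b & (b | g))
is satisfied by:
  {g: False}


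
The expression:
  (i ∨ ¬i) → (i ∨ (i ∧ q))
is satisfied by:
  {i: True}


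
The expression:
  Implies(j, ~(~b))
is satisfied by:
  {b: True, j: False}
  {j: False, b: False}
  {j: True, b: True}


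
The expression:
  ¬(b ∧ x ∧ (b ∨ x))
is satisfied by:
  {x: False, b: False}
  {b: True, x: False}
  {x: True, b: False}


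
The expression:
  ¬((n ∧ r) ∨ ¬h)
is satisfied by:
  {h: True, n: False, r: False}
  {h: True, r: True, n: False}
  {h: True, n: True, r: False}


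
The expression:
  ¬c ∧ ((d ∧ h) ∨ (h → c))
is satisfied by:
  {d: True, h: False, c: False}
  {h: False, c: False, d: False}
  {d: True, h: True, c: False}


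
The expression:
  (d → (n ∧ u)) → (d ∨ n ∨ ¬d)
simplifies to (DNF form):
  True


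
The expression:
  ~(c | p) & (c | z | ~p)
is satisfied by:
  {p: False, c: False}


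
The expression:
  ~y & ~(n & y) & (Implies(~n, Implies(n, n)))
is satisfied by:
  {y: False}


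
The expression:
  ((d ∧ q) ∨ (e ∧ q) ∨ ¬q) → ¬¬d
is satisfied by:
  {d: True, q: True, e: False}
  {d: True, q: False, e: False}
  {d: True, e: True, q: True}
  {d: True, e: True, q: False}
  {q: True, e: False, d: False}


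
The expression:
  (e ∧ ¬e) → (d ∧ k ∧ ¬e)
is always true.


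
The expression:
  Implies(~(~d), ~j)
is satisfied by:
  {d: False, j: False}
  {j: True, d: False}
  {d: True, j: False}


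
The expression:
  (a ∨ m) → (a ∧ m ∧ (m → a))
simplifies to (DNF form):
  (a ∧ m) ∨ (¬a ∧ ¬m)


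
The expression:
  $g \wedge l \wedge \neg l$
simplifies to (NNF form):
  $\text{False}$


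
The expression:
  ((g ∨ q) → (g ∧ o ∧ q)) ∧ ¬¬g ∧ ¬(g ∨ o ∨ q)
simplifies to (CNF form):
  False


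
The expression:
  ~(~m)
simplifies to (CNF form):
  m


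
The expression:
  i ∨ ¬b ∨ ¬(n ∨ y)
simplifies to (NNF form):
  i ∨ (¬n ∧ ¬y) ∨ ¬b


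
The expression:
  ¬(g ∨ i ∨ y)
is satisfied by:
  {g: False, y: False, i: False}


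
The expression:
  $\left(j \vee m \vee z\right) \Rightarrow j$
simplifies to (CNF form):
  $\left(j \vee \neg m\right) \wedge \left(j \vee \neg z\right)$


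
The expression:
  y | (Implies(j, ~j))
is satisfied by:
  {y: True, j: False}
  {j: False, y: False}
  {j: True, y: True}


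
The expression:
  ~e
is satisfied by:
  {e: False}


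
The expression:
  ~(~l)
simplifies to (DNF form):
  l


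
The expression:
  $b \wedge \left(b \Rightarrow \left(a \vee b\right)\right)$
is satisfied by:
  {b: True}


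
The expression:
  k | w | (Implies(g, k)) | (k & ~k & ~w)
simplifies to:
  k | w | ~g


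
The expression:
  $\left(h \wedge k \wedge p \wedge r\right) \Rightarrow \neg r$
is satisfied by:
  {p: False, k: False, r: False, h: False}
  {h: True, p: False, k: False, r: False}
  {r: True, p: False, k: False, h: False}
  {h: True, r: True, p: False, k: False}
  {k: True, h: False, p: False, r: False}
  {h: True, k: True, p: False, r: False}
  {r: True, k: True, h: False, p: False}
  {h: True, r: True, k: True, p: False}
  {p: True, r: False, k: False, h: False}
  {h: True, p: True, r: False, k: False}
  {r: True, p: True, h: False, k: False}
  {h: True, r: True, p: True, k: False}
  {k: True, p: True, r: False, h: False}
  {h: True, k: True, p: True, r: False}
  {r: True, k: True, p: True, h: False}


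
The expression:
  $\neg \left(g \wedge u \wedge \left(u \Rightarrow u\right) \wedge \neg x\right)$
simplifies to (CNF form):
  $x \vee \neg g \vee \neg u$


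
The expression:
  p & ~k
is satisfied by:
  {p: True, k: False}


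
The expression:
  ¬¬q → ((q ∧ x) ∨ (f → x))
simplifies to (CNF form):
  x ∨ ¬f ∨ ¬q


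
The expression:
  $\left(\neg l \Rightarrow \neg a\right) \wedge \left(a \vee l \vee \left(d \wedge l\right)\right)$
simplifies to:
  $l$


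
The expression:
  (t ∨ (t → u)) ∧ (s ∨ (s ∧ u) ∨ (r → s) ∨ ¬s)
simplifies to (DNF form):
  True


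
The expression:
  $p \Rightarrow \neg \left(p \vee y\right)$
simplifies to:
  $\neg p$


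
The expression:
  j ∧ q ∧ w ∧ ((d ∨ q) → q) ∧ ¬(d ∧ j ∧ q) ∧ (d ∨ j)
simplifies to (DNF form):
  j ∧ q ∧ w ∧ ¬d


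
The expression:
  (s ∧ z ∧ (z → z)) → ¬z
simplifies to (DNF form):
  ¬s ∨ ¬z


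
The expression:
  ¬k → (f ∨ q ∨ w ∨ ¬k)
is always true.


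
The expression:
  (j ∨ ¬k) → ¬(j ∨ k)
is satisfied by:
  {j: False}


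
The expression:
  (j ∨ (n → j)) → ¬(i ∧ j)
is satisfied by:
  {i: False, j: False}
  {j: True, i: False}
  {i: True, j: False}


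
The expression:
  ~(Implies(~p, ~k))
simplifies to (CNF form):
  k & ~p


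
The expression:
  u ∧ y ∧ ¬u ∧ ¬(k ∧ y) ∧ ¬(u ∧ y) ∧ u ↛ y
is never true.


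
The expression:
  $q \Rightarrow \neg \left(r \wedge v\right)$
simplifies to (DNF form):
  $\neg q \vee \neg r \vee \neg v$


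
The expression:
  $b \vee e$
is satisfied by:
  {b: True, e: True}
  {b: True, e: False}
  {e: True, b: False}


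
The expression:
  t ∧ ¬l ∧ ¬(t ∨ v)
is never true.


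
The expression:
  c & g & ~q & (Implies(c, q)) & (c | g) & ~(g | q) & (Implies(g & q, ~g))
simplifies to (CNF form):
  False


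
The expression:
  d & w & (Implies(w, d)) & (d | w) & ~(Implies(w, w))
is never true.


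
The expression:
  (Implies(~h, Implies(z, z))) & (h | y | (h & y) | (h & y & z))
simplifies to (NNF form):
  h | y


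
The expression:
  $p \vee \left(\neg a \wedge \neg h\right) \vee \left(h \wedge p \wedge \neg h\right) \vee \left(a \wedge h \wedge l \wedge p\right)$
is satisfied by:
  {p: True, a: False, h: False}
  {p: True, h: True, a: False}
  {p: True, a: True, h: False}
  {p: True, h: True, a: True}
  {h: False, a: False, p: False}


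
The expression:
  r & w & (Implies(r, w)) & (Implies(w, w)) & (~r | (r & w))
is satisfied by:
  {r: True, w: True}


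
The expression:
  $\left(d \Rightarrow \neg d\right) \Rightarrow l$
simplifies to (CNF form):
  $d \vee l$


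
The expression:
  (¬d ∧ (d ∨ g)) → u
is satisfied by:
  {d: True, u: True, g: False}
  {d: True, g: False, u: False}
  {u: True, g: False, d: False}
  {u: False, g: False, d: False}
  {d: True, u: True, g: True}
  {d: True, g: True, u: False}
  {u: True, g: True, d: False}


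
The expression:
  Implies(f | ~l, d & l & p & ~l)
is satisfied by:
  {l: True, f: False}


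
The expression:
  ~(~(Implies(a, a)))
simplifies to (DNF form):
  True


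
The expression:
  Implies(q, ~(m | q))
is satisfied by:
  {q: False}


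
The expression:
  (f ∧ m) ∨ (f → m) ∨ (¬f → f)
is always true.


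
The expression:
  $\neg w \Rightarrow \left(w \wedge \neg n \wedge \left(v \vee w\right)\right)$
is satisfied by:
  {w: True}


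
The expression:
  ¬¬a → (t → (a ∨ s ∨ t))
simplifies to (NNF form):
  True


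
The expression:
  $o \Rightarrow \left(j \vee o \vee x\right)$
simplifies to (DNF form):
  $\text{True}$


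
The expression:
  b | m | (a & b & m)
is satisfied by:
  {b: True, m: True}
  {b: True, m: False}
  {m: True, b: False}


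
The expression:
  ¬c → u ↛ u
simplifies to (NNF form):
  c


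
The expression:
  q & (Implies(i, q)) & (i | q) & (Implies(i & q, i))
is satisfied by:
  {q: True}


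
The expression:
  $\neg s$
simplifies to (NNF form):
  $\neg s$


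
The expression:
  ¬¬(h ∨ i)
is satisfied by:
  {i: True, h: True}
  {i: True, h: False}
  {h: True, i: False}


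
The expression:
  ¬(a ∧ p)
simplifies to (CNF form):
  ¬a ∨ ¬p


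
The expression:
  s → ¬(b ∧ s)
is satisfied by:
  {s: False, b: False}
  {b: True, s: False}
  {s: True, b: False}


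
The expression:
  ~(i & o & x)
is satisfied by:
  {o: False, x: False, i: False}
  {i: True, o: False, x: False}
  {x: True, o: False, i: False}
  {i: True, x: True, o: False}
  {o: True, i: False, x: False}
  {i: True, o: True, x: False}
  {x: True, o: True, i: False}


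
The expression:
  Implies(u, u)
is always true.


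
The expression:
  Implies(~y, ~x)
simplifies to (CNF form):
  y | ~x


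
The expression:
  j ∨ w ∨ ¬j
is always true.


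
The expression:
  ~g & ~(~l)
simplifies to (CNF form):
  l & ~g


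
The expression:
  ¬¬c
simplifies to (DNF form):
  c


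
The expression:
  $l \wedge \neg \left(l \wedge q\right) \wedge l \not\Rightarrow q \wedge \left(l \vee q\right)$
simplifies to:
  $l \wedge \neg q$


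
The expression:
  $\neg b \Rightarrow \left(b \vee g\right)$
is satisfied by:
  {b: True, g: True}
  {b: True, g: False}
  {g: True, b: False}


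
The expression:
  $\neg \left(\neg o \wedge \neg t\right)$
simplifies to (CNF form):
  $o \vee t$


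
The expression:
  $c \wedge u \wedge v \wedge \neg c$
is never true.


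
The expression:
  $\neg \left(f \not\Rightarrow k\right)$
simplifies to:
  $k \vee \neg f$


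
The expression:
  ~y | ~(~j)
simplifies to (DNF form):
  j | ~y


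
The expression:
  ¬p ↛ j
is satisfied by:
  {j: True, p: False}
  {p: False, j: False}
  {p: True, j: True}


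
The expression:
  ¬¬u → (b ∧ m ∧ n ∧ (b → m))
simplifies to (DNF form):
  (b ∧ m ∧ n) ∨ ¬u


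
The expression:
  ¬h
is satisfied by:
  {h: False}


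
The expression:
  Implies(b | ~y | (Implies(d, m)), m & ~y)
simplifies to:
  (d | m) & (m | y) & (m | ~b) & (~m | ~y)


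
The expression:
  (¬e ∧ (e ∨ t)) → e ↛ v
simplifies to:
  e ∨ ¬t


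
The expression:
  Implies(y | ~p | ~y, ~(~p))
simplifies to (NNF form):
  p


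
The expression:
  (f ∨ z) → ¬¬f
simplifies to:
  f ∨ ¬z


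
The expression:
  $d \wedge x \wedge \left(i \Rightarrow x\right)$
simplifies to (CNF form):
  $d \wedge x$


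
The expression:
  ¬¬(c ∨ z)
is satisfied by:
  {z: True, c: True}
  {z: True, c: False}
  {c: True, z: False}


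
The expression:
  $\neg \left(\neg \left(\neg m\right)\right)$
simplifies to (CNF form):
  $\neg m$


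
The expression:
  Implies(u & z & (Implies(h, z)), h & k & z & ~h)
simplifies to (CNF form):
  ~u | ~z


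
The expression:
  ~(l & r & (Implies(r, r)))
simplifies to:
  ~l | ~r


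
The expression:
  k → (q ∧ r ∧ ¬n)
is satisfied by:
  {q: True, r: True, n: False, k: False}
  {q: True, r: False, n: False, k: False}
  {r: True, q: False, n: False, k: False}
  {q: False, r: False, n: False, k: False}
  {q: True, n: True, r: True, k: False}
  {q: True, n: True, r: False, k: False}
  {n: True, r: True, q: False, k: False}
  {n: True, q: False, r: False, k: False}
  {q: True, k: True, n: False, r: True}


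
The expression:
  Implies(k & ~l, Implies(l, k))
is always true.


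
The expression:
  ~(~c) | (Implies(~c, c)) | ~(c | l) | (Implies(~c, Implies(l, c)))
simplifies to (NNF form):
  c | ~l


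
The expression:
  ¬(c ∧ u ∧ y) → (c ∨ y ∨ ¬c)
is always true.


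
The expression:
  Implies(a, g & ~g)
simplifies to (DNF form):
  ~a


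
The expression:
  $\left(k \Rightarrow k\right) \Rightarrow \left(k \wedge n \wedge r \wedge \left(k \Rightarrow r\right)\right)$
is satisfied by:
  {r: True, n: True, k: True}


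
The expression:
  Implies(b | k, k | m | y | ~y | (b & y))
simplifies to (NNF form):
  True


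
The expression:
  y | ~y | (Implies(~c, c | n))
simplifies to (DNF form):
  True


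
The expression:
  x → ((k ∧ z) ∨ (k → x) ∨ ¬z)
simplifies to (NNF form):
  True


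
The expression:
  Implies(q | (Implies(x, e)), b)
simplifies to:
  b | (x & ~e & ~q)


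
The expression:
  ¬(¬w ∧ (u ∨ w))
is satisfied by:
  {w: True, u: False}
  {u: False, w: False}
  {u: True, w: True}


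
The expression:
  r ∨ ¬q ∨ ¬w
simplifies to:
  r ∨ ¬q ∨ ¬w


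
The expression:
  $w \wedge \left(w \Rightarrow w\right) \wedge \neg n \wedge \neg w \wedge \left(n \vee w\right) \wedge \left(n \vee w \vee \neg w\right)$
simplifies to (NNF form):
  $\text{False}$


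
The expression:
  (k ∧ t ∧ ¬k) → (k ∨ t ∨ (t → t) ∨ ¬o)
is always true.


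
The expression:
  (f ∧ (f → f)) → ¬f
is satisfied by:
  {f: False}


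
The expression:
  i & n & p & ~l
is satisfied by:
  {i: True, p: True, n: True, l: False}


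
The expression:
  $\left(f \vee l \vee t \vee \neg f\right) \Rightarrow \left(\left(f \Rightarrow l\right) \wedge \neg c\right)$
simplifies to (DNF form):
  $\left(l \wedge \neg c\right) \vee \left(\neg c \wedge \neg f\right)$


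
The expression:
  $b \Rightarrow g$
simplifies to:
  $g \vee \neg b$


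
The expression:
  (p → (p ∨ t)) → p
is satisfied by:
  {p: True}


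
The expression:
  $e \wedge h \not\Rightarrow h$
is never true.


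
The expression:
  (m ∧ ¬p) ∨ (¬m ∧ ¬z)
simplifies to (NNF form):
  (m ∧ ¬p) ∨ (¬m ∧ ¬z)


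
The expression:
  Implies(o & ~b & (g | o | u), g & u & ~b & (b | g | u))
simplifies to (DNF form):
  b | ~o | (g & u)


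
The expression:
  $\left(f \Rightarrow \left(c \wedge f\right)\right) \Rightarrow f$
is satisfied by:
  {f: True}


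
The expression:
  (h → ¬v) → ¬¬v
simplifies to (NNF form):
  v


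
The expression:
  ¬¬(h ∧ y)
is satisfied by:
  {h: True, y: True}


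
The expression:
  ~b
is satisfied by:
  {b: False}


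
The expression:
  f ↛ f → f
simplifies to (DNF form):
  True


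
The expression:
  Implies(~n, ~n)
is always true.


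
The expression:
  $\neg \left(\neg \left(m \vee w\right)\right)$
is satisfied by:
  {m: True, w: True}
  {m: True, w: False}
  {w: True, m: False}


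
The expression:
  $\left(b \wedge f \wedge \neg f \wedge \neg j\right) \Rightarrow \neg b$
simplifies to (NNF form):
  $\text{True}$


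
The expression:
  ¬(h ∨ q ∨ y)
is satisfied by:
  {q: False, y: False, h: False}


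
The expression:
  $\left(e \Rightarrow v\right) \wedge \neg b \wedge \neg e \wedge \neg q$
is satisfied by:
  {q: False, e: False, b: False}


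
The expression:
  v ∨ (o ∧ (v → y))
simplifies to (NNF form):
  o ∨ v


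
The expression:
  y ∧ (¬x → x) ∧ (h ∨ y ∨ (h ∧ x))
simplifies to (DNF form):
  x ∧ y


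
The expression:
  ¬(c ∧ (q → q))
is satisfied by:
  {c: False}


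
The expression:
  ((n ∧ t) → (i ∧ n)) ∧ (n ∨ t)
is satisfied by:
  {t: True, i: True, n: False}
  {t: True, i: False, n: False}
  {n: True, t: True, i: True}
  {n: True, i: True, t: False}
  {n: True, i: False, t: False}


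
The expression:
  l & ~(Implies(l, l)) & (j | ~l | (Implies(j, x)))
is never true.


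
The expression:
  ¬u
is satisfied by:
  {u: False}


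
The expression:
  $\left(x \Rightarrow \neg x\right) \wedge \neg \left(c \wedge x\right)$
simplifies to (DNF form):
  $\neg x$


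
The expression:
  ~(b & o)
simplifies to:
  ~b | ~o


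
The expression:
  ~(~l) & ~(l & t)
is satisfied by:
  {l: True, t: False}


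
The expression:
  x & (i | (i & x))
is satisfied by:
  {i: True, x: True}


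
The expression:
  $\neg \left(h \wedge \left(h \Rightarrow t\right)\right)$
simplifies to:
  $\neg h \vee \neg t$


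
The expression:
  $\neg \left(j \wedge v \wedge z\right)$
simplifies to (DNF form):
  $\neg j \vee \neg v \vee \neg z$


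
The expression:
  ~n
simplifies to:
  ~n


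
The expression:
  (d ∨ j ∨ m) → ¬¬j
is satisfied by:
  {j: True, m: False, d: False}
  {d: True, j: True, m: False}
  {j: True, m: True, d: False}
  {d: True, j: True, m: True}
  {d: False, m: False, j: False}


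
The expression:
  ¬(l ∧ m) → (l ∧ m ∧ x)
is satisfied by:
  {m: True, l: True}


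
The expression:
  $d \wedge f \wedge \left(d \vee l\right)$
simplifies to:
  $d \wedge f$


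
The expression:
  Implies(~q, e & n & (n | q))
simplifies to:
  q | (e & n)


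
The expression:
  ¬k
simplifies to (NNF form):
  ¬k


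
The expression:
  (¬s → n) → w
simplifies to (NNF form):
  w ∨ (¬n ∧ ¬s)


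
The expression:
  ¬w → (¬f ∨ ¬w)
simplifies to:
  True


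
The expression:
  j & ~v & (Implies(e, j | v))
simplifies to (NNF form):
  j & ~v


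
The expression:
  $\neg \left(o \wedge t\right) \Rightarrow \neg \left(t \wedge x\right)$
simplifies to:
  $o \vee \neg t \vee \neg x$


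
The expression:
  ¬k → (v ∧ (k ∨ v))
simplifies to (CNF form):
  k ∨ v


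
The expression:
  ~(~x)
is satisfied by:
  {x: True}


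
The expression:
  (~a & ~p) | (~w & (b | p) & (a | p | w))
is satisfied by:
  {b: True, a: False, w: False, p: False}
  {p: False, a: False, b: False, w: False}
  {p: True, b: True, a: False, w: False}
  {p: True, a: False, b: False, w: False}
  {b: True, a: True, p: False, w: False}
  {p: True, b: True, a: True, w: False}
  {p: True, a: True, b: False, w: False}
  {w: True, b: True, p: False, a: False}
  {w: True, p: False, a: False, b: False}


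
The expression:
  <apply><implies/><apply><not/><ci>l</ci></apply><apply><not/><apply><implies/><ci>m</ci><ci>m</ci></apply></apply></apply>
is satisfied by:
  {l: True}


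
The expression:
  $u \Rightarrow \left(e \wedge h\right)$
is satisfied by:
  {e: True, h: True, u: False}
  {e: True, h: False, u: False}
  {h: True, e: False, u: False}
  {e: False, h: False, u: False}
  {e: True, u: True, h: True}


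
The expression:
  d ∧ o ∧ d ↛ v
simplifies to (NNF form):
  d ∧ o ∧ ¬v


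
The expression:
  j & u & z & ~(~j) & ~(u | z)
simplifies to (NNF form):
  False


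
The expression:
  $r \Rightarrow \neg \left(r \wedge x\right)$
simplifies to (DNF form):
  $\neg r \vee \neg x$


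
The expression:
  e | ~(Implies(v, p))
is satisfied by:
  {v: True, e: True, p: False}
  {e: True, p: False, v: False}
  {v: True, e: True, p: True}
  {e: True, p: True, v: False}
  {v: True, p: False, e: False}


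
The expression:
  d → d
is always true.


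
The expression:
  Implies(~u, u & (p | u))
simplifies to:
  u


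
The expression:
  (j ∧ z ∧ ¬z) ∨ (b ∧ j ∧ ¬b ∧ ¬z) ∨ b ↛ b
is never true.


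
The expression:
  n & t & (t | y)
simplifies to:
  n & t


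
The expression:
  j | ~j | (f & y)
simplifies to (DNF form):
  True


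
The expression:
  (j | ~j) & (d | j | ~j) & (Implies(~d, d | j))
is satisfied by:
  {d: True, j: True}
  {d: True, j: False}
  {j: True, d: False}


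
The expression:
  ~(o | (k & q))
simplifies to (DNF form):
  (~k & ~o) | (~o & ~q)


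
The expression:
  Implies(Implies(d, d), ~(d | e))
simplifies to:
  ~d & ~e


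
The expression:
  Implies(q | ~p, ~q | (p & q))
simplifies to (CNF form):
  p | ~q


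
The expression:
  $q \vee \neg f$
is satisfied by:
  {q: True, f: False}
  {f: False, q: False}
  {f: True, q: True}


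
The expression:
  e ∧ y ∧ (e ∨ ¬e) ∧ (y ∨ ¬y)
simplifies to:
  e ∧ y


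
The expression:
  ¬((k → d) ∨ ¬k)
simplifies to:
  k ∧ ¬d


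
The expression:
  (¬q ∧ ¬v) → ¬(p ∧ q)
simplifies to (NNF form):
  True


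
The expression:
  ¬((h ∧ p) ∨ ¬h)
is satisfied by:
  {h: True, p: False}


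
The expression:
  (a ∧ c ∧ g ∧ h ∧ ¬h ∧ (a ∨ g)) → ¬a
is always true.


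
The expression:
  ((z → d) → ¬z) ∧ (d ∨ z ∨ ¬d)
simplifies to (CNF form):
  ¬d ∨ ¬z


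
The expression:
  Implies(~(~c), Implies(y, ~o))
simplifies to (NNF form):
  ~c | ~o | ~y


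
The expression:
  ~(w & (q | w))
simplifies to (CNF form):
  ~w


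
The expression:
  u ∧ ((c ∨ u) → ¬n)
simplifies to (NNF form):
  u ∧ ¬n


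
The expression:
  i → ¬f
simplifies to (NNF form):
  ¬f ∨ ¬i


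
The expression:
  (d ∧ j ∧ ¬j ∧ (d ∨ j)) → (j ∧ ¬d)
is always true.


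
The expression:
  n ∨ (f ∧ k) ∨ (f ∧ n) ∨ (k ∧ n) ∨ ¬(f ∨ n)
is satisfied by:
  {n: True, k: True, f: False}
  {n: True, k: False, f: False}
  {k: True, n: False, f: False}
  {n: False, k: False, f: False}
  {f: True, n: True, k: True}
  {f: True, n: True, k: False}
  {f: True, k: True, n: False}


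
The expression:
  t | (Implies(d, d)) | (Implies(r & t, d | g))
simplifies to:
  True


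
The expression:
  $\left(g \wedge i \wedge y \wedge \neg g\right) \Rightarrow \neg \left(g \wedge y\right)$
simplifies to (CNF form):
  $\text{True}$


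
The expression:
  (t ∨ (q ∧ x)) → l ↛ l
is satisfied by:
  {q: False, t: False, x: False}
  {x: True, q: False, t: False}
  {q: True, x: False, t: False}


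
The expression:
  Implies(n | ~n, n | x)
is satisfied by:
  {n: True, x: True}
  {n: True, x: False}
  {x: True, n: False}


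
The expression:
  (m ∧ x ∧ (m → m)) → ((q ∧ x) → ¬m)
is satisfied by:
  {m: False, q: False, x: False}
  {x: True, m: False, q: False}
  {q: True, m: False, x: False}
  {x: True, q: True, m: False}
  {m: True, x: False, q: False}
  {x: True, m: True, q: False}
  {q: True, m: True, x: False}


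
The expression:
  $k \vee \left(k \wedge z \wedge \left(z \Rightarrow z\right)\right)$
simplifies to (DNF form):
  $k$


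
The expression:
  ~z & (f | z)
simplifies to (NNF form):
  f & ~z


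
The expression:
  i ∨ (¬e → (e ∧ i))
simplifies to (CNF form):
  e ∨ i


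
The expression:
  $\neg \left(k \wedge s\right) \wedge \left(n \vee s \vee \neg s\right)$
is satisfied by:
  {s: False, k: False}
  {k: True, s: False}
  {s: True, k: False}


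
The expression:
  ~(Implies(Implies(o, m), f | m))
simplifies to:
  ~f & ~m & ~o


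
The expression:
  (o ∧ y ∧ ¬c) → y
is always true.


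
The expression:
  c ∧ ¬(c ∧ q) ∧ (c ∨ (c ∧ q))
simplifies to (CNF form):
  c ∧ ¬q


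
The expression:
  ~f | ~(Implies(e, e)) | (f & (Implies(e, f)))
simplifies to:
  True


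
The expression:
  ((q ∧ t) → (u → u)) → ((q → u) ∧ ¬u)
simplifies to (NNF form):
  ¬q ∧ ¬u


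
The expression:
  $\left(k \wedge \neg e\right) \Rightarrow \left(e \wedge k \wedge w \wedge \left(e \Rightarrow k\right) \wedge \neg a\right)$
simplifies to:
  $e \vee \neg k$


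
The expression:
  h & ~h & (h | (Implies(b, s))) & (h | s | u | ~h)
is never true.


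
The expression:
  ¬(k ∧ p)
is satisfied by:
  {p: False, k: False}
  {k: True, p: False}
  {p: True, k: False}


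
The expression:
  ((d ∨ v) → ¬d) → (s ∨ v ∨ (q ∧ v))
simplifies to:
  d ∨ s ∨ v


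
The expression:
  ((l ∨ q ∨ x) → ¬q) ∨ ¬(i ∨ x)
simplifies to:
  (¬i ∧ ¬x) ∨ ¬q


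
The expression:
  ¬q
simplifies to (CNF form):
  ¬q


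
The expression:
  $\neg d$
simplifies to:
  $\neg d$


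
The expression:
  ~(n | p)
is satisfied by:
  {n: False, p: False}


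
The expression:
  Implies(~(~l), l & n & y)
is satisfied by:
  {n: True, y: True, l: False}
  {n: True, y: False, l: False}
  {y: True, n: False, l: False}
  {n: False, y: False, l: False}
  {n: True, l: True, y: True}


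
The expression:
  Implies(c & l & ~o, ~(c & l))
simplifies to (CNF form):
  o | ~c | ~l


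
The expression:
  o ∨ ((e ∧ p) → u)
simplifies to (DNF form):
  o ∨ u ∨ ¬e ∨ ¬p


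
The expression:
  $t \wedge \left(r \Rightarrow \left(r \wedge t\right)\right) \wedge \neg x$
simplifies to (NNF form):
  $t \wedge \neg x$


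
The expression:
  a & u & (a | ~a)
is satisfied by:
  {a: True, u: True}


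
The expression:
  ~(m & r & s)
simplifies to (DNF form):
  ~m | ~r | ~s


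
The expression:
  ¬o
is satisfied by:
  {o: False}


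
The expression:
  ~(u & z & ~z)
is always true.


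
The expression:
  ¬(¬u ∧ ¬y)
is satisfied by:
  {y: True, u: True}
  {y: True, u: False}
  {u: True, y: False}


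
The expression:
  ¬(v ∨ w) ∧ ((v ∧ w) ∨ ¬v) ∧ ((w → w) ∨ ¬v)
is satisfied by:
  {v: False, w: False}


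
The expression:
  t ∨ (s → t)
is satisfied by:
  {t: True, s: False}
  {s: False, t: False}
  {s: True, t: True}


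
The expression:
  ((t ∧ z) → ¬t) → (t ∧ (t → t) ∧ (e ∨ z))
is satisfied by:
  {t: True, z: True, e: True}
  {t: True, z: True, e: False}
  {t: True, e: True, z: False}


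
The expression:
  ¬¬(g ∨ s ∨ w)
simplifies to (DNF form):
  g ∨ s ∨ w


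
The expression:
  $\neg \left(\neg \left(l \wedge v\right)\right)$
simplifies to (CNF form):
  $l \wedge v$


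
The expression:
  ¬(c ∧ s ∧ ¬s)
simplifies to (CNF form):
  True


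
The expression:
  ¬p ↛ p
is always true.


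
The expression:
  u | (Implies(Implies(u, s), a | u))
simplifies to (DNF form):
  a | u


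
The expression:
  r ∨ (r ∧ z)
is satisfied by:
  {r: True}


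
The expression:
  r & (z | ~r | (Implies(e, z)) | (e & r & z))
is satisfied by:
  {r: True, z: True, e: False}
  {r: True, e: False, z: False}
  {r: True, z: True, e: True}


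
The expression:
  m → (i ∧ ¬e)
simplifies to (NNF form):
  (i ∧ ¬e) ∨ ¬m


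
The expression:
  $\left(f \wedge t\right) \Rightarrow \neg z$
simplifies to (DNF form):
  $\neg f \vee \neg t \vee \neg z$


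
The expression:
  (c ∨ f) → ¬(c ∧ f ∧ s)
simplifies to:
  ¬c ∨ ¬f ∨ ¬s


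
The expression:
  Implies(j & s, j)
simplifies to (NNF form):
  True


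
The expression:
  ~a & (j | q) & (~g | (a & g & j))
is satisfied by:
  {q: True, j: True, g: False, a: False}
  {q: True, g: False, j: False, a: False}
  {j: True, q: False, g: False, a: False}


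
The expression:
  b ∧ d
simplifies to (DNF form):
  b ∧ d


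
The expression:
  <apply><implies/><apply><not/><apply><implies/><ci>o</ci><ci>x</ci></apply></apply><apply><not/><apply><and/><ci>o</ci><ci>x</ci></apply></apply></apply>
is always true.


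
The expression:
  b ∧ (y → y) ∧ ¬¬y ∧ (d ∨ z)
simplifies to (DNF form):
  (b ∧ d ∧ y) ∨ (b ∧ y ∧ z)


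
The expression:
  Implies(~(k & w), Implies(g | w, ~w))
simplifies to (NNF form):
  k | ~w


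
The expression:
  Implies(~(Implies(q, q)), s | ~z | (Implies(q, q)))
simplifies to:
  True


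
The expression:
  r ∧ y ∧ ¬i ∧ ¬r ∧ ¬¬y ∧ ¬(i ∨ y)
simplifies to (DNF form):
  False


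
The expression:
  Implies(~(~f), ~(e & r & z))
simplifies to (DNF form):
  ~e | ~f | ~r | ~z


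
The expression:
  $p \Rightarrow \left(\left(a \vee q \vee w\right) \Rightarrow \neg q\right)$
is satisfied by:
  {p: False, q: False}
  {q: True, p: False}
  {p: True, q: False}


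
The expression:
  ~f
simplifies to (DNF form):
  ~f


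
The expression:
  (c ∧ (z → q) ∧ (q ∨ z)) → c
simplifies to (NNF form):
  True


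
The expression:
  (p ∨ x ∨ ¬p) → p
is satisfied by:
  {p: True}


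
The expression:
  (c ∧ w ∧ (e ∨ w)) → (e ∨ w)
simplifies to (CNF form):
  True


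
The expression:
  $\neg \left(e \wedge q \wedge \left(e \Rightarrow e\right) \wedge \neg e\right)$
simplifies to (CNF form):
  $\text{True}$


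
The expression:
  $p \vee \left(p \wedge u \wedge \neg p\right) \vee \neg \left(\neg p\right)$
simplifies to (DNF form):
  $p$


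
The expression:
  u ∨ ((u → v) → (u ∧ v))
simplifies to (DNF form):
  u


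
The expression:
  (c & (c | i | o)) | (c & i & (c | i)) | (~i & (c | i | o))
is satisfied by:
  {c: True, o: True, i: False}
  {c: True, o: False, i: False}
  {i: True, c: True, o: True}
  {i: True, c: True, o: False}
  {o: True, i: False, c: False}


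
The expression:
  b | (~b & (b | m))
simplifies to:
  b | m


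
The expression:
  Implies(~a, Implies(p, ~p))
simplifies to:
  a | ~p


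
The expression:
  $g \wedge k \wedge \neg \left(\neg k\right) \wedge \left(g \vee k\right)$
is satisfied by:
  {g: True, k: True}


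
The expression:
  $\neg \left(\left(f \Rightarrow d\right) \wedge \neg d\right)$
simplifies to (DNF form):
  $d \vee f$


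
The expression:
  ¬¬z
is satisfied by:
  {z: True}


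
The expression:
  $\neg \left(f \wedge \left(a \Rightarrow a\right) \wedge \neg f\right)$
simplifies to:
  $\text{True}$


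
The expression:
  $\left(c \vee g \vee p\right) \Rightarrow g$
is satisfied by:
  {g: True, c: False, p: False}
  {g: True, p: True, c: False}
  {g: True, c: True, p: False}
  {g: True, p: True, c: True}
  {p: False, c: False, g: False}


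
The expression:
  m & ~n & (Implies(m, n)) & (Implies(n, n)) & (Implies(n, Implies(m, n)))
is never true.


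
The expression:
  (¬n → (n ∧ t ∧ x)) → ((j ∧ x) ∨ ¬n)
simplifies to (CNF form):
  (j ∨ ¬n) ∧ (x ∨ ¬n)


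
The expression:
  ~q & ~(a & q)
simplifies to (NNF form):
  ~q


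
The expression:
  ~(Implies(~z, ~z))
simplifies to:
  False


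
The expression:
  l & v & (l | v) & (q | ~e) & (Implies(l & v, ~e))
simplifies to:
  l & v & ~e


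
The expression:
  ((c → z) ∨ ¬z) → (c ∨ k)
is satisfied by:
  {k: True, c: True}
  {k: True, c: False}
  {c: True, k: False}


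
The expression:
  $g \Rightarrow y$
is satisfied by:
  {y: True, g: False}
  {g: False, y: False}
  {g: True, y: True}


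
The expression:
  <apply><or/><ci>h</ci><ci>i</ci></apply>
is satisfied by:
  {i: True, h: True}
  {i: True, h: False}
  {h: True, i: False}


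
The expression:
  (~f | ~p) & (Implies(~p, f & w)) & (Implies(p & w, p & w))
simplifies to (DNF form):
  (p & ~f) | (p & ~p) | (f & p & ~f) | (f & p & ~p) | (f & w & ~f) | (f & w & ~p) | (p & w & ~f) | (p & w & ~p)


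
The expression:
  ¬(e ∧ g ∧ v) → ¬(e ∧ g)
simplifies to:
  v ∨ ¬e ∨ ¬g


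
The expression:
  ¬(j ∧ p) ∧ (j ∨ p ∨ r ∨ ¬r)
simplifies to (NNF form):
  ¬j ∨ ¬p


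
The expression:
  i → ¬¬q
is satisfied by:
  {q: True, i: False}
  {i: False, q: False}
  {i: True, q: True}


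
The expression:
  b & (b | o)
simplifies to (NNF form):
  b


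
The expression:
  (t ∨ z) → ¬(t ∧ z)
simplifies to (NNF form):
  ¬t ∨ ¬z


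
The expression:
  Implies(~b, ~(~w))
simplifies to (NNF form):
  b | w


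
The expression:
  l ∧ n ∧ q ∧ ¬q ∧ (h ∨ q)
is never true.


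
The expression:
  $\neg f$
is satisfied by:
  {f: False}


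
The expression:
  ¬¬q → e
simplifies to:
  e ∨ ¬q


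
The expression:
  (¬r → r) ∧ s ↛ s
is never true.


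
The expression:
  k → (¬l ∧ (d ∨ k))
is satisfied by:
  {l: False, k: False}
  {k: True, l: False}
  {l: True, k: False}


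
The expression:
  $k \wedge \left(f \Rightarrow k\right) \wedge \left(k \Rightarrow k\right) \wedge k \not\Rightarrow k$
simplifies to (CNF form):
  $\text{False}$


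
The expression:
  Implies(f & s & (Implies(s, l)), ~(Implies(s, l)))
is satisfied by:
  {l: False, s: False, f: False}
  {f: True, l: False, s: False}
  {s: True, l: False, f: False}
  {f: True, s: True, l: False}
  {l: True, f: False, s: False}
  {f: True, l: True, s: False}
  {s: True, l: True, f: False}


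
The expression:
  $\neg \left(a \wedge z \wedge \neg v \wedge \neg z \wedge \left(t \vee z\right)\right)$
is always true.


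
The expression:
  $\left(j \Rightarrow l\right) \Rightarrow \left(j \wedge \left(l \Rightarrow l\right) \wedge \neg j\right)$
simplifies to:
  $j \wedge \neg l$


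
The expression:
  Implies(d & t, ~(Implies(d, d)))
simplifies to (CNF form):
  ~d | ~t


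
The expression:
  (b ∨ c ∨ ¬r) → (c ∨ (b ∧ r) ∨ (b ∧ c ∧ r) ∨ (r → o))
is always true.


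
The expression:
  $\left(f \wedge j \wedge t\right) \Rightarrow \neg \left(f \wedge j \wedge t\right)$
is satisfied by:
  {t: False, j: False, f: False}
  {f: True, t: False, j: False}
  {j: True, t: False, f: False}
  {f: True, j: True, t: False}
  {t: True, f: False, j: False}
  {f: True, t: True, j: False}
  {j: True, t: True, f: False}


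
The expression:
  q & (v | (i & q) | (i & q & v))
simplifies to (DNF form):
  (i & q) | (q & v)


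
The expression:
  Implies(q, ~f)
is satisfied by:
  {q: False, f: False}
  {f: True, q: False}
  {q: True, f: False}


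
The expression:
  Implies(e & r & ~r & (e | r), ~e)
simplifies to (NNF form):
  True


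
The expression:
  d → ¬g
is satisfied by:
  {g: False, d: False}
  {d: True, g: False}
  {g: True, d: False}


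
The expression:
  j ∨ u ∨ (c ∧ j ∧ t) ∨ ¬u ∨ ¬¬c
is always true.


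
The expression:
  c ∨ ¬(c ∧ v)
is always true.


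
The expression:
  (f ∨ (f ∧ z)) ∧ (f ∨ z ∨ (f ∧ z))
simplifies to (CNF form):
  f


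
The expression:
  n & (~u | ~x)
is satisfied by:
  {n: True, u: False, x: False}
  {x: True, n: True, u: False}
  {u: True, n: True, x: False}


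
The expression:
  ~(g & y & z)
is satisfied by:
  {g: False, z: False, y: False}
  {y: True, g: False, z: False}
  {z: True, g: False, y: False}
  {y: True, z: True, g: False}
  {g: True, y: False, z: False}
  {y: True, g: True, z: False}
  {z: True, g: True, y: False}


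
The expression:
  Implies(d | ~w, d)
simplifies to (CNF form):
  d | w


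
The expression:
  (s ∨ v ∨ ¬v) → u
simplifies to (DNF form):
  u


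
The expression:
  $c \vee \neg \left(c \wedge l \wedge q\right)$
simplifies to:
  $\text{True}$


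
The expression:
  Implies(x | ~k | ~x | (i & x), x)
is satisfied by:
  {x: True}


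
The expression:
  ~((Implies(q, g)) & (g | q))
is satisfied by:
  {g: False}


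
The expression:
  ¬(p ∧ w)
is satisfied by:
  {p: False, w: False}
  {w: True, p: False}
  {p: True, w: False}


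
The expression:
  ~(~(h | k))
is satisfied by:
  {k: True, h: True}
  {k: True, h: False}
  {h: True, k: False}


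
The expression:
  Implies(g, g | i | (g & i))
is always true.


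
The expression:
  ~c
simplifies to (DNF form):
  ~c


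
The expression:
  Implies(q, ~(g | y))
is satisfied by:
  {y: False, q: False, g: False}
  {g: True, y: False, q: False}
  {y: True, g: False, q: False}
  {g: True, y: True, q: False}
  {q: True, g: False, y: False}


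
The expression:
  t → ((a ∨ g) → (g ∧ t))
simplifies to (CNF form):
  g ∨ ¬a ∨ ¬t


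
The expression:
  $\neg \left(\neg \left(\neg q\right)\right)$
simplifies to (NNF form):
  $\neg q$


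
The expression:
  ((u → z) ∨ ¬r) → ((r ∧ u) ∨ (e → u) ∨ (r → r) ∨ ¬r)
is always true.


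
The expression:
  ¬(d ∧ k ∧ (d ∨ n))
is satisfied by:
  {k: False, d: False}
  {d: True, k: False}
  {k: True, d: False}


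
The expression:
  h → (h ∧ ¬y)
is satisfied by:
  {h: False, y: False}
  {y: True, h: False}
  {h: True, y: False}


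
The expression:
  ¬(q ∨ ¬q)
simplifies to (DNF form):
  False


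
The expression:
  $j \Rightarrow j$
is always true.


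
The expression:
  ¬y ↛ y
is always true.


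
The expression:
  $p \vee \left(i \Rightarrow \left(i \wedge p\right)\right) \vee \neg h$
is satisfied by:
  {p: True, h: False, i: False}
  {h: False, i: False, p: False}
  {i: True, p: True, h: False}
  {i: True, h: False, p: False}
  {p: True, h: True, i: False}
  {h: True, p: False, i: False}
  {i: True, h: True, p: True}


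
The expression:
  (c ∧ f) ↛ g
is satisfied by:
  {c: True, f: True, g: False}


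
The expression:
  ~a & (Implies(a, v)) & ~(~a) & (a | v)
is never true.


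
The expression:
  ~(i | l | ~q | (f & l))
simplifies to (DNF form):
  q & ~i & ~l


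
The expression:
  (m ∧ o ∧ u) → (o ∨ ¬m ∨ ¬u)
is always true.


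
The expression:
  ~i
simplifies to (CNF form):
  ~i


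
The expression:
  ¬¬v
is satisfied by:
  {v: True}


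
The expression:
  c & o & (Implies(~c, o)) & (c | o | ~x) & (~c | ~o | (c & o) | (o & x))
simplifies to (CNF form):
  c & o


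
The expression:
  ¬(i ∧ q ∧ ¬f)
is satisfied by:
  {f: True, q: False, i: False}
  {f: False, q: False, i: False}
  {i: True, f: True, q: False}
  {i: True, f: False, q: False}
  {q: True, f: True, i: False}
  {q: True, f: False, i: False}
  {q: True, i: True, f: True}


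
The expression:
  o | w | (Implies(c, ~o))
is always true.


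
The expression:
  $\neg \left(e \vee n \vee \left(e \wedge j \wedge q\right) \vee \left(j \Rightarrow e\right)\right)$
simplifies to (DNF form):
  $j \wedge \neg e \wedge \neg n$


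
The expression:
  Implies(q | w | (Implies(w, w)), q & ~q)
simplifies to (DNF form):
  False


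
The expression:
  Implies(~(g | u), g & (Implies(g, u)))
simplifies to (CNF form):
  g | u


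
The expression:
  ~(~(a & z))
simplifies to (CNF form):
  a & z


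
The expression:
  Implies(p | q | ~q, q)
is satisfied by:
  {q: True}


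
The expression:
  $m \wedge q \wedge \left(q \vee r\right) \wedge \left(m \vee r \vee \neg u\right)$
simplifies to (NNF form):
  $m \wedge q$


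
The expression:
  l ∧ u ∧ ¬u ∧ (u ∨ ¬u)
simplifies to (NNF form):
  False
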